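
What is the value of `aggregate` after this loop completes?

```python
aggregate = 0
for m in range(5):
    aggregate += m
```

Sum of 0 to 4 = 10
`aggregate` takes the values: 0 → 1 → 3 → 6 → 10

Answer: 10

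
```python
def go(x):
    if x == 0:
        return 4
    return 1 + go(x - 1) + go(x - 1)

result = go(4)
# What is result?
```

go(x) = 1 + 2·go(x-1), go(0)=4. Closed form: (4+1)·2^4 - 1 = 79.

Answer: 79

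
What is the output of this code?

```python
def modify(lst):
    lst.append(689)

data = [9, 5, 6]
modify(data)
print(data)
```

Key concept: function modifies passed list.
Step by step:
`data = [9, 5, 6]` → data = [9, 5, 6]
`modify(data)` → data = [9, 5, 6, 689]
`print(data)` → prints [9, 5, 6, 689]

Answer: [9, 5, 6, 689]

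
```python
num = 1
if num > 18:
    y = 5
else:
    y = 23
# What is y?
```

Trace:
`num = 1` → num = 1
`if num > 18: ...` → num > 18 is False, take else branch → y = 23
So y = 23

Answer: 23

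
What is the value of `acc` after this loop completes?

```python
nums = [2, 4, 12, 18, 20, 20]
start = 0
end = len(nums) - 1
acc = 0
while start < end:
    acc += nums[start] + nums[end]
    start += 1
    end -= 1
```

Sum of pairs from ends
`acc` takes the values: 0 → 22 → 46 → 76

Answer: 76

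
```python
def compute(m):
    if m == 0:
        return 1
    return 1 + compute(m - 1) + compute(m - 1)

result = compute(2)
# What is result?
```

compute(m) = 1 + 2·compute(m-1), compute(0)=1. Closed form: (1+1)·2^2 - 1 = 7.

Answer: 7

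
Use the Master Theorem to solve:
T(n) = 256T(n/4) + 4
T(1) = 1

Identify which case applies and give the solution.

a=256, b=4, f(n)=4. log_4(256) = 4. Since c=0 < 4, Case 1 applies: T(n) = Θ(n^log_b(a)) = O(n^4).

Answer: O(n^4) - Case 1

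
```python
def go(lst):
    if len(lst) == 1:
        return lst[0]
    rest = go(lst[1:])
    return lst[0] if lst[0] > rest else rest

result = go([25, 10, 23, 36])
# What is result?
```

Recursive max over [25, 10, 23, 36] = 36

Answer: 36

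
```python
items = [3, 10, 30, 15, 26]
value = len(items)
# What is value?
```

Trace:
`items = [3, 10, 30, 15, 26]` → items = [3, 10, 30, 15, 26]
`value = len(items)` → value = 5
So value = 5

Answer: 5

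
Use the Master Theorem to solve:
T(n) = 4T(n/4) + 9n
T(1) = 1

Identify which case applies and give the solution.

a=4, b=4, f(n)=9n. log_4(4) = 1. Since c=1 = 1, Case 2 applies: T(n) = Θ(n^log_b(a) · log n) = O(n log n).

Answer: O(n log n) - Case 2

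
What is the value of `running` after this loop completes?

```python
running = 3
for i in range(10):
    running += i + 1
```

Start at 3, add 1 to 10 = 58
`running` takes the values: 3 → 4 → 6 → 9 → 13 → 18 → 24 → 31 → 39 → 48 → 58

Answer: 58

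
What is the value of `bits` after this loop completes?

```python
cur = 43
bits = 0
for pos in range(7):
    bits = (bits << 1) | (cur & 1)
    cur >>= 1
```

Reverse lowest 7 bits of 43
`bits` takes the values: 0 → 1 → 3 → 6 → 13 → 26 → 53 → 106

Answer: 106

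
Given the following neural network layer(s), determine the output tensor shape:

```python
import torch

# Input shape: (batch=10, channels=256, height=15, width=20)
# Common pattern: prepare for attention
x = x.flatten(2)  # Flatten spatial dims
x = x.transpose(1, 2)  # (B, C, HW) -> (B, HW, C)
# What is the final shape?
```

Input: (10, 256, 15, 20) -> after flatten(2): (10, 256, 300) -> Output: (10, 300, 256)

Answer: (10, 300, 256)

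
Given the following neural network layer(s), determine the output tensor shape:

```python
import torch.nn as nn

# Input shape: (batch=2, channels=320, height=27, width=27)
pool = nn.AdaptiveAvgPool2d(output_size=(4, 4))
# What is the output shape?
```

Input: (2, 320, 27, 27) -> Output: (2, 320, 4, 4)

Answer: (2, 320, 4, 4)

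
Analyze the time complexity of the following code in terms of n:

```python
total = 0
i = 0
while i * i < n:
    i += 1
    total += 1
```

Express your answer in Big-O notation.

Each loop level contributes: √n. Multiplying the contributions gives O(√n).

Answer: O(√n)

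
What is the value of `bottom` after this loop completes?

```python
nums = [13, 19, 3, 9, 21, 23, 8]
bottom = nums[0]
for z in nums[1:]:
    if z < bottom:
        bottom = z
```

Minimum of [13, 19, 3, 9, 21, 23, 8]
`bottom` takes the values: 13 → 3

Answer: 3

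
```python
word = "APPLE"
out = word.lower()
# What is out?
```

Trace:
`word = "APPLE"` → word = 'APPLE'
`out = word.lower()` → out = 'apple'
So out = 'apple'

Answer: 'apple'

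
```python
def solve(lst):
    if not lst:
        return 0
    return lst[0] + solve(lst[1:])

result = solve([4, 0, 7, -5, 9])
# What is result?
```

4 + 0 + 7 + (-5) + 9 + 0 = 15

Answer: 15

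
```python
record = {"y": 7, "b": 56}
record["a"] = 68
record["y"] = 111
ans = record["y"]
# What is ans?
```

Trace:
`record = {"y": 7, "b": 56}` → record = {'y': 7, 'b': 56}
`record["a"] = 68` → record = {'y': 7, 'b': 56, 'a': 68}
`record["y"] = 111` → record = {'y': 111, 'b': 56, 'a': 68}
`ans = record["y"]` → ans = 111
So ans = 111

Answer: 111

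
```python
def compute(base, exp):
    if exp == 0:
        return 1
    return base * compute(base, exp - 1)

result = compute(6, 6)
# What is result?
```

compute(6, 6) = 6 * 6 * 6 * 6 * 6 * 6 = 46656

Answer: 46656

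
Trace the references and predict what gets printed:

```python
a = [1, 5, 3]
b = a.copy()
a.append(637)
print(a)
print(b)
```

Key concept: list.copy() creates independent copy.
Step by step:
`a = [1, 5, 3]` → a = [1, 5, 3]
`b = a.copy()` → b = [1, 5, 3]
`a.append(637)` → a = [1, 5, 3, 637]
`print(a)` → prints [1, 5, 3, 637]
`print(b)` → prints [1, 5, 3]

Answer:
[1, 5, 3, 637]
[1, 5, 3]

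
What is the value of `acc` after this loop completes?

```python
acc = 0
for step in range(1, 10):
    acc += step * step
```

Sum of squares 1² to 9² = 285
`acc` takes the values: 0 → 1 → 5 → 14 → 30 → 55 → 91 → 140 → 204 → 285

Answer: 285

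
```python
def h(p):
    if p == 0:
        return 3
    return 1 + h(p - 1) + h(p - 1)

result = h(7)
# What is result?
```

h(p) = 1 + 2·h(p-1), h(0)=3. Closed form: (3+1)·2^7 - 1 = 511.

Answer: 511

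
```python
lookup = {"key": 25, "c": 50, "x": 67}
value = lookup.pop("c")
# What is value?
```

Trace:
`lookup = {"key": 25, "c": 50, "x": 67}` → lookup = {'key': 25, 'c': 50, 'x': 67}
`value = lookup.pop("c")` → lookup = {'key': 25, 'x': 67}; value = 50
So value = 50

Answer: 50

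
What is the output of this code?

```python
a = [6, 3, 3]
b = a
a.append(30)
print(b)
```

Key concept: basic list aliasing.
Step by step:
`a = [6, 3, 3]` → a = [6, 3, 3]
`b = a` → b = [6, 3, 3] (same object as a)
`a.append(30)` → a = [6, 3, 3, 30] (same object as b); b = [6, 3, 3, 30] (same object as a)
`print(b)` → prints [6, 3, 3, 30]

Answer: [6, 3, 3, 30]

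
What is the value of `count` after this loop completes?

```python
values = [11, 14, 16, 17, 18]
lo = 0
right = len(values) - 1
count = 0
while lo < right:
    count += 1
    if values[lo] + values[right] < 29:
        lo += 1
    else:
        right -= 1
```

Steps to find pair summing to 29
`count` takes the values: 0 → 1 → 2 → 3 → 4

Answer: 4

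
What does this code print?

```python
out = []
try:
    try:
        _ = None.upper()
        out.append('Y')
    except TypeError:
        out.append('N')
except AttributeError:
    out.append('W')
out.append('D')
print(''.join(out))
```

Execution trace: 'W' (outer except AttributeError) → 'D' (after the try/except). Output: WD

Answer: WD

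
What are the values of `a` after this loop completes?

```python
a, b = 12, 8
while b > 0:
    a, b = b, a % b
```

GCD of 12 and 8
`a` takes the values: 12 → 8 → 4

Answer: 4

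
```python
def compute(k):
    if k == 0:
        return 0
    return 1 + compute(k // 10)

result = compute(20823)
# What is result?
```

Count of digits of 20823: 5

Answer: 5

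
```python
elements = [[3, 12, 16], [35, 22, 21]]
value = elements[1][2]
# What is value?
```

Trace:
`elements = [[3, 12, 16], [35, 22, 21]]` → elements = [[3, 12, 16], [35, 22, 21]]
`value = elements[1][2]` → value = 21
So value = 21

Answer: 21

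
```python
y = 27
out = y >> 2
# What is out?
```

Trace:
`y = 27` → y = 27
`out = y >> 2` → out = 6
So out = 6

Answer: 6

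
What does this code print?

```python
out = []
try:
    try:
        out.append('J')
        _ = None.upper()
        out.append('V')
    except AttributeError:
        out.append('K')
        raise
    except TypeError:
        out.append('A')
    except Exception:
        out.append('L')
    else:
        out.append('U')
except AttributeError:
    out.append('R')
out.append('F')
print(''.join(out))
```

Execution trace: 'J' (inner try body) → 'K' (inner except AttributeError) → 'R' (outer except AttributeError) → 'F' (after the try/except). Output: JKRF

Answer: JKRF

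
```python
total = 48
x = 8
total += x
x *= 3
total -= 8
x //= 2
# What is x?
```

Trace:
`total = 48` → total = 48
`x = 8` → x = 8
`total += x` → total = 56
`x *= 3` → x = 24
`total -= 8` → total = 48
`x //= 2` → x = 12
So x = 12

Answer: 12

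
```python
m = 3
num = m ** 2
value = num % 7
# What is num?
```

Trace:
`m = 3` → m = 3
`num = m ** 2` → num = 9
`value = num % 7` → value = 2
So num = 9

Answer: 9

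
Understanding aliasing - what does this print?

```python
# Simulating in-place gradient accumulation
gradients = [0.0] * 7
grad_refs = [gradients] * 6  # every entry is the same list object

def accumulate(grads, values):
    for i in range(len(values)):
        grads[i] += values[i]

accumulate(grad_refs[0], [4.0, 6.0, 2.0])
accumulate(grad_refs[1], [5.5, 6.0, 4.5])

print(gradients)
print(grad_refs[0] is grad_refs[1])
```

Key concept: gradient accumulation aliasing.
Step by step:
`gradients = [0.0] * 7` → gradients = [0.0, 0.0, 0.0, 0.0, 0.0, 0.0, 0.0]
`grad_refs = [gradients] * 6` → grad_refs = [[0.0, 0.0, 0.0, 0.0, 0.0, 0.0, 0.0], [0.0, 0.0, 0.0, 0.0, 0.0, 0.0, 0.0], [0.0, 0.0, 0.0, 0.0, 0.0, 0.0, 0.0], [0.0, 0.0, 0.0, 0.0, 0.0, 0.0, 0.0], [0.0, 0.0, 0.0, 0.0, 0.0, 0.0, 0.0], [0.0, 0.0, 0.0, 0.0, 0.0, 0.0, 0.0]]
`accumulate(grad_refs[0], [4.0, 6.0, 2.0])` → gradients = [4.0, 6.0, 2.0, 0.0, 0.0, 0.0, 0.0]; grad_refs = [[4.0, 6.0, 2.0, 0.0, 0.0, 0.0, 0.0], [4.0, 6.0, 2.0, 0.0, 0.0, 0.0, 0.0], [4.0, 6.0, 2.0, 0.0, 0.0, 0.0, 0.0], [4.0, 6.0, 2.0, 0.0, 0.0, 0.0, 0.0], [4.0, 6.0, 2.0, 0.0, 0.0, 0.0, 0.0], [4.0, 6.0, 2.0, 0.0, 0.0, 0.0, 0.0]]
`accumulate(grad_refs[1], [5.5, 6.0, 4.5])` → gradients = [9.5, 12.0, 6.5, 0.0, 0.0, 0.0, 0.0]; grad_refs = [[9.5, 12.0, 6.5, 0.0, 0.0, 0.0, 0.0], [9.5, 12.0, 6.5, 0.0, 0.0, 0.0, 0.0], [9.5, 12.0, 6.5, 0.0, 0.0, 0.0, 0.0], [9.5, 12.0, 6.5, 0.0, 0.0, 0.0, 0.0], [9.5, 12.0, 6.5, 0.0, 0.0, 0.0, 0.0], [9.5, 12.0, 6.5, 0.0, 0.0, 0.0, 0.0]]
`print(gradients)` → prints [9.5, 12.0, 6.5, 0.0, 0.0, 0.0, 0.0]
`print(grad_refs[0] is grad_refs[1])` → prints True

Answer:
[9.5, 12.0, 6.5, 0.0, 0.0, 0.0, 0.0]
True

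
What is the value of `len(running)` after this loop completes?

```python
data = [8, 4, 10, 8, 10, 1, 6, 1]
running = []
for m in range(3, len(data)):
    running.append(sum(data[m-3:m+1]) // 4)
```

Number of 4-element averages
`running` takes the values: [] → [7] → [7, 8] → [7, 8, 7] → [7, 8, 7, 6] → [7, 8, 7, 6, 4]
So `len(running)` = 5

Answer: 5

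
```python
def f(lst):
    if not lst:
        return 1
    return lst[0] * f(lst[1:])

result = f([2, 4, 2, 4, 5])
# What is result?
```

Product over [2, 4, 2, 4, 5] = 2 * 4 * 2 * 4 * 5 = 320

Answer: 320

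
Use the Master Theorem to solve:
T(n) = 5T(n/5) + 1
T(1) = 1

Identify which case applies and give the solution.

a=5, b=5, f(n)=1. log_5(5) = 1. Since c=0 < 1, Case 1 applies: T(n) = Θ(n^log_b(a)) = O(n).

Answer: O(n) - Case 1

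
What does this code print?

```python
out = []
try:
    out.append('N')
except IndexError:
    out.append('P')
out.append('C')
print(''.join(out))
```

Execution trace: 'N' (try body, no exception) → 'C' (after the try/except). Output: NC

Answer: NC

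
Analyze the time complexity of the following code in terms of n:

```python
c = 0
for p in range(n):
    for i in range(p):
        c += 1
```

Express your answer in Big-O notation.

Each loop level contributes: n × n. Multiplying the contributions gives O(n^2).

Answer: O(n^2)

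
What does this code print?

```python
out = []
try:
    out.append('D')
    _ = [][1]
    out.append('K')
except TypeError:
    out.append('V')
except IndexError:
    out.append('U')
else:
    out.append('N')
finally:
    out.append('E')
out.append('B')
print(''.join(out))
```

Execution trace: 'D' (try body) → 'U' (except IndexError) → 'E' (finally) → 'B' (after the try/except). Output: DUEB

Answer: DUEB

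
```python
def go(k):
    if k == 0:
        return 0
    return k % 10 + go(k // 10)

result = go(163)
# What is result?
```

Sum of digits of 163: 3 + 6 + 1 = 10

Answer: 10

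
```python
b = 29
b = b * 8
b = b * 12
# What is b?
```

Trace:
`b = 29` → b = 29
`b = b * 8` → b = 232
`b = b * 12` → b = 2784
So b = 2784

Answer: 2784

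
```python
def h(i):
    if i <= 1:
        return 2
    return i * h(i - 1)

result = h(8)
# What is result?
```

h(8) = 8 * 7 * 6 * 5 * 4 * 3 * 2 * 2 = 80640

Answer: 80640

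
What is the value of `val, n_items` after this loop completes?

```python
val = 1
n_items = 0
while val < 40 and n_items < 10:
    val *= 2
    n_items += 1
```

Double until >= 40 or 10 iterations
`val, n_items` takes the values: (1, 0) → (2, 0) → (2, 1) → (4, 1) → (4, 2) → (8, 2) → (8, 3) → (16, 3) → (16, 4) → (32, 4) → (32, 5) → (64, 5) → (64, 6)

Answer: 64, 6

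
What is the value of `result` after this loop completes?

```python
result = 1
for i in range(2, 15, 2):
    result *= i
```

Product of even numbers 2 to 14
`result` takes the values: 1 → 2 → 8 → 48 → 384 → 3840 → 46080 → 645120

Answer: 645120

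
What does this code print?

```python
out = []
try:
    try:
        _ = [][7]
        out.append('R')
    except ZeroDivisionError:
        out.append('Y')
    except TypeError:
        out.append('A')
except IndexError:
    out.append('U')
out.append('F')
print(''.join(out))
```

Execution trace: 'U' (outer except IndexError) → 'F' (after the try/except). Output: UF

Answer: UF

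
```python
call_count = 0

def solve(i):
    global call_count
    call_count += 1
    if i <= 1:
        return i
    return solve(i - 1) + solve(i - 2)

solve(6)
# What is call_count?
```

Calls(i) = 1 + Calls(i-1) + Calls(i-2); Calls(0)=Calls(1)=1. For i=6 this gives 25.

Answer: 25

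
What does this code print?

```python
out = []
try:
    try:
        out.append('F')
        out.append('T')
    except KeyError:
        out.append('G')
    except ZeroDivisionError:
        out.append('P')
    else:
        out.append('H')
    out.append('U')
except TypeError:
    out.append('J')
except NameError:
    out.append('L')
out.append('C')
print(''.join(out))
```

Execution trace: 'F' (inner try body) → 'T' (inner try body, no exception) → 'H' (inner else) → 'U' (try body, no exception) → 'C' (after the try/except). Output: FTHUC

Answer: FTHUC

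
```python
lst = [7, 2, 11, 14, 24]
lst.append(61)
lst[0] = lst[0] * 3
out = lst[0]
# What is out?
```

Trace:
`lst = [7, 2, 11, 14, 24]` → lst = [7, 2, 11, 14, 24]
`lst.append(61)` → lst = [7, 2, 11, 14, 24, 61]
`lst[0] = lst[0] * 3` → lst = [21, 2, 11, 14, 24, 61]
`out = lst[0]` → out = 21
So out = 21

Answer: 21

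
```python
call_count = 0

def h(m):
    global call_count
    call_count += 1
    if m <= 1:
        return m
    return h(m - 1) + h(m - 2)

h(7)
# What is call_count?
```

Calls(m) = 1 + Calls(m-1) + Calls(m-2); Calls(0)=Calls(1)=1. For m=7 this gives 41.

Answer: 41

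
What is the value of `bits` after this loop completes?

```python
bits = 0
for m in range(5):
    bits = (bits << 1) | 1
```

Build 5 consecutive 1-bits: 0b11111
`bits` takes the values: 0 → 1 → 3 → 7 → 15 → 31

Answer: 31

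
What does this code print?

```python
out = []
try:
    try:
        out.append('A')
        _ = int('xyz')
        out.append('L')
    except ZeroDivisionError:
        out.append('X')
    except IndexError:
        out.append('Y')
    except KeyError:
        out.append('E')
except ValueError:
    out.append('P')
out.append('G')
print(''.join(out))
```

Execution trace: 'A' (try body) → 'P' (outer except ValueError) → 'G' (after the try/except). Output: APG

Answer: APG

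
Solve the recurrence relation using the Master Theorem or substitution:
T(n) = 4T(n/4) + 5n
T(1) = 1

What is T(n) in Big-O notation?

By Master Theorem: a=4, b=4, f(n)=5n. Since log_4(4) = 1 and f(n) = Θ(n^1), Case 2 applies. T(n) = O(n log n).

Answer: O(n log n)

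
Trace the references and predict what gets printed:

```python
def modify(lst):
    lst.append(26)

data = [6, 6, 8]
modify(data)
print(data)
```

Key concept: function modifies passed list.
Step by step:
`data = [6, 6, 8]` → data = [6, 6, 8]
`modify(data)` → data = [6, 6, 8, 26]
`print(data)` → prints [6, 6, 8, 26]

Answer: [6, 6, 8, 26]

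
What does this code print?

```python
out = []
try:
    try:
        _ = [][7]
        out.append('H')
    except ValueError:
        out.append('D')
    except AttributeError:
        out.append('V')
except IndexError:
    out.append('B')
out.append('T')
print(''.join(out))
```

Execution trace: 'B' (outer except IndexError) → 'T' (after the try/except). Output: BT

Answer: BT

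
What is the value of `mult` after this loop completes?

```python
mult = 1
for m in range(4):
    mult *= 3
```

3^4 = 81
`mult` takes the values: 1 → 3 → 9 → 27 → 81

Answer: 81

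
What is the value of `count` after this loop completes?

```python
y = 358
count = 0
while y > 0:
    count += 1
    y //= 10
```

Count digits by repeated division by 10
`count` takes the values: 0 → 1 → 2 → 3

Answer: 3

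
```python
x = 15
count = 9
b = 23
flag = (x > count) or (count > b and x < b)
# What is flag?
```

Trace:
`x = 15` → x = 15
`count = 9` → count = 9
`b = 23` → b = 23
`flag = (x > count) or (count > b and x < b)` → flag = True
So flag = True

Answer: True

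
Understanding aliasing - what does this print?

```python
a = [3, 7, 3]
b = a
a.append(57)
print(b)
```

Key concept: basic list aliasing.
Step by step:
`a = [3, 7, 3]` → a = [3, 7, 3]
`b = a` → b = [3, 7, 3] (same object as a)
`a.append(57)` → a = [3, 7, 3, 57] (same object as b); b = [3, 7, 3, 57] (same object as a)
`print(b)` → prints [3, 7, 3, 57]

Answer: [3, 7, 3, 57]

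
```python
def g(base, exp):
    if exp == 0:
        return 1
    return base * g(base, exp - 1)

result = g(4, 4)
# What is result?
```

g(4, 4) = 4 * 4 * 4 * 4 = 256

Answer: 256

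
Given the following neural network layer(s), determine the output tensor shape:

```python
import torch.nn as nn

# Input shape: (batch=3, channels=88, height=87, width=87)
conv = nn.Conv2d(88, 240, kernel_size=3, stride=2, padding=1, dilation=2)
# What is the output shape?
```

Input: (3, 88, 87, 87) -> Output: (3, 240, 43, 43)

Answer: (3, 240, 43, 43)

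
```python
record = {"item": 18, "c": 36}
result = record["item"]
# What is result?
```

Trace:
`record = {"item": 18, "c": 36}` → record = {'item': 18, 'c': 36}
`result = record["item"]` → result = 18
So result = 18

Answer: 18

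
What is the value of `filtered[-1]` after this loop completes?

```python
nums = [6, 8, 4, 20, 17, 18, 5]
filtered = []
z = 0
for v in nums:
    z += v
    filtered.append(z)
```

Cumulative sum ends at 78
`filtered` takes the values: [] → [6] → [6, 14] → [6, 14, 18] → [6, 14, 18, 38] → [6, 14, 18, 38, 55] → [6, 14, 18, 38, 55, 73] → [6, 14, 18, 38, 55, 73, 78]
So `filtered[-1]` = 78

Answer: 78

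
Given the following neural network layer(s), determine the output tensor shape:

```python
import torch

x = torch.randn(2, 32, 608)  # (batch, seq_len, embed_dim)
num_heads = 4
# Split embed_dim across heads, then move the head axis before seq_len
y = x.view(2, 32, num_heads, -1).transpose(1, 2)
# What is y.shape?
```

Input: (2, 32, 608) -> head_dim = 608 // 4 = 152; after view: (2, 32, 4, 152) -> after transpose(1, 2): (2, 4, 32, 152) -> Output: (2, 4, 32, 152)

Answer: (2, 4, 32, 152)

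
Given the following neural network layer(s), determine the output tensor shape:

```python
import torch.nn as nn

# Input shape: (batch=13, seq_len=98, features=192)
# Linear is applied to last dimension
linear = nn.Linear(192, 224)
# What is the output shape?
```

Input: (13, 98, 192) -> Output: (13, 98, 224)

Answer: (13, 98, 224)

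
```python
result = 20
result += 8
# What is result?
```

Trace:
`result = 20` → result = 20
`result += 8` → result = 28
So result = 28

Answer: 28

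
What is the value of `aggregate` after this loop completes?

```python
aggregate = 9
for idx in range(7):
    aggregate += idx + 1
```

Start at 9, add 1 to 7 = 37
`aggregate` takes the values: 9 → 10 → 12 → 15 → 19 → 24 → 30 → 37

Answer: 37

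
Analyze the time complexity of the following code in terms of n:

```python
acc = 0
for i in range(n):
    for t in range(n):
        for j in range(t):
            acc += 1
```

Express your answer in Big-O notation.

Each loop level contributes: n × n × n. Multiplying the contributions gives O(n^3).

Answer: O(n^3)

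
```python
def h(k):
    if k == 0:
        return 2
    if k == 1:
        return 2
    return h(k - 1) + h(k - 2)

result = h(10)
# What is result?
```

Build up from base cases: h(0)=2, h(1)=2, h(2)=4, h(3)=6, h(4)=10, h(5)=16, h(6)=26, ..., h(10)=178

Answer: 178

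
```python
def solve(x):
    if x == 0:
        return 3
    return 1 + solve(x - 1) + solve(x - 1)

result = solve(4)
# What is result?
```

solve(x) = 1 + 2·solve(x-1), solve(0)=3. Closed form: (3+1)·2^4 - 1 = 63.

Answer: 63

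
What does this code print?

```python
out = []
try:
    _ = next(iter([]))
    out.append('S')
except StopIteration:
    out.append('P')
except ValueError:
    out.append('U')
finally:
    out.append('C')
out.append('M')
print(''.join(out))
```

Execution trace: 'P' (except StopIteration) → 'C' (finally) → 'M' (after the try/except). Output: PCM

Answer: PCM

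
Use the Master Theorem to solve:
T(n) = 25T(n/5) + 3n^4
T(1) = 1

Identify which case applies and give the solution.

a=25, b=5, f(n)=3n^4. log_5(25) = 2. Since c=4 > 2 and the regularity condition holds (25(n/5)^4 = (25/5^4)n^4 with 25/5^4 < 1), Case 3 applies: T(n) = Θ(f(n)) = O(n^4).

Answer: O(n^4) - Case 3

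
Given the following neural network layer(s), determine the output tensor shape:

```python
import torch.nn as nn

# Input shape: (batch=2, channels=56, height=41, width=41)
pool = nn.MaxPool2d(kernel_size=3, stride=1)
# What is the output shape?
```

Input: (2, 56, 41, 41) -> Output: (2, 56, 39, 39)

Answer: (2, 56, 39, 39)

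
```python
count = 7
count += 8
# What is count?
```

Trace:
`count = 7` → count = 7
`count += 8` → count = 15
So count = 15

Answer: 15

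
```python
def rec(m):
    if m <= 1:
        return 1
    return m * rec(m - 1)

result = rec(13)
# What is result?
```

rec(13) = 13 * 12 * 11 * 10 * 9 * 8 * 7 * 6 * 5 * 4 * 3 * 2 * 1 = 6227020800

Answer: 6227020800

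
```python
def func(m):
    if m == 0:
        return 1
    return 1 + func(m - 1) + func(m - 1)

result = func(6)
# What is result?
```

func(m) = 1 + 2·func(m-1), func(0)=1. Closed form: (1+1)·2^6 - 1 = 127.

Answer: 127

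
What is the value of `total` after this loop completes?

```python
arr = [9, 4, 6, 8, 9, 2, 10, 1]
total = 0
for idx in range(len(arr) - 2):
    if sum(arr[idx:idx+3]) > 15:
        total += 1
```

Count windows with sum > 15
`total` takes the values: 0 → 1 → 2 → 3 → 4 → 5

Answer: 5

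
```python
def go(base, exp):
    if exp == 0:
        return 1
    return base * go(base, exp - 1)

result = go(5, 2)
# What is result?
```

go(5, 2) = 5 * 5 = 25

Answer: 25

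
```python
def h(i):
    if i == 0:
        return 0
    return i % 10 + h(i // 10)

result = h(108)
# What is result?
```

Sum of digits of 108: 8 + 0 + 1 = 9

Answer: 9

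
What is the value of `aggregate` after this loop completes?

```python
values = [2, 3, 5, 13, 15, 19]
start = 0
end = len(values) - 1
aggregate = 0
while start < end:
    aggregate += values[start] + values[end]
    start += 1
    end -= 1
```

Sum of pairs from ends
`aggregate` takes the values: 0 → 21 → 39 → 57

Answer: 57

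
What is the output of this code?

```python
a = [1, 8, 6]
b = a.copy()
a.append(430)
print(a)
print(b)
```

Key concept: list.copy() creates independent copy.
Step by step:
`a = [1, 8, 6]` → a = [1, 8, 6]
`b = a.copy()` → b = [1, 8, 6]
`a.append(430)` → a = [1, 8, 6, 430]
`print(a)` → prints [1, 8, 6, 430]
`print(b)` → prints [1, 8, 6]

Answer:
[1, 8, 6, 430]
[1, 8, 6]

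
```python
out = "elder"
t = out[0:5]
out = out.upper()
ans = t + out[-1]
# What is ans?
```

Trace:
`out = "elder"` → out = 'elder'
`t = out[0:5]` → t = 'elder'
`out = out.upper()` → out = 'ELDER'
`ans = t + out[-1]` → ans = 'elderR'
So ans = 'elderR'

Answer: 'elderR'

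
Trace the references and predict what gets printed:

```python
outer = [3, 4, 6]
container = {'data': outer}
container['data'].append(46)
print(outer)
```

Key concept: dict holds reference to list.
Step by step:
`outer = [3, 4, 6]` → outer = [3, 4, 6]
`container = {'data': outer}` → container = {'data': [3, 4, 6]}
`container['data'].append(46)` → outer = [3, 4, 6, 46]; container = {'data': [3, 4, 6, 46]}
`print(outer)` → prints [3, 4, 6, 46]

Answer: [3, 4, 6, 46]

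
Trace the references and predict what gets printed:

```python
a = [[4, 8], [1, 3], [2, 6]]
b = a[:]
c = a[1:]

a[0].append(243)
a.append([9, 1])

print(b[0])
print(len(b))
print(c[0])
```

Key concept: slice with nested mutation.
Step by step:
`a = [[4, 8], [1, 3], [2, 6]]` → a = [[4, 8], [1, 3], [2, 6]]
`b = a[:]` → b = [[4, 8], [1, 3], [2, 6]]
`c = a[1:]` → c = [[1, 3], [2, 6]]
`a[0].append(243)` → a = [[4, 8, 243], [1, 3], [2, 6]]; b = [[4, 8, 243], [1, 3], [2, 6]]
`a.append([9, 1])` → a = [[4, 8, 243], [1, 3], [2, 6], [9, 1]]
`print(b[0])` → prints [4, 8, 243]
`print(len(b))` → prints 3
`print(c[0])` → prints [1, 3]

Answer:
[4, 8, 243]
3
[1, 3]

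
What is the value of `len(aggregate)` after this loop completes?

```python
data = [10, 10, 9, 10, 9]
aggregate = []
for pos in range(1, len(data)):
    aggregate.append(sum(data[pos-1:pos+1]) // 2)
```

Number of 2-element averages
`aggregate` takes the values: [] → [10] → [10, 9] → [10, 9, 9] → [10, 9, 9, 9]
So `len(aggregate)` = 4

Answer: 4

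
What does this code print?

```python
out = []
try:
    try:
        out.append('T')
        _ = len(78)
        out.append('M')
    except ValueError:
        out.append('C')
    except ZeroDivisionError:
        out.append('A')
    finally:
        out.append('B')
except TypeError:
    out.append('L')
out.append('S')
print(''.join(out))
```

Execution trace: 'T' (try body) → 'B' (finally) → 'L' (outer except TypeError) → 'S' (after the try/except). Output: TBLS

Answer: TBLS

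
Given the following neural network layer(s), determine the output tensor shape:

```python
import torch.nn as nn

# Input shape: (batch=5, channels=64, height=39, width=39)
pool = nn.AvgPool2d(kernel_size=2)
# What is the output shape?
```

Input: (5, 64, 39, 39) -> Output: (5, 64, 19, 19)

Answer: (5, 64, 19, 19)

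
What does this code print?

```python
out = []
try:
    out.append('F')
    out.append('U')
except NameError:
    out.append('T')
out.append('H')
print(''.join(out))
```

Execution trace: 'F' (try body) → 'U' (try body, no exception) → 'H' (after the try/except). Output: FUH

Answer: FUH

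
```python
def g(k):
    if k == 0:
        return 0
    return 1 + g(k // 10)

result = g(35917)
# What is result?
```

Count of digits of 35917: 5

Answer: 5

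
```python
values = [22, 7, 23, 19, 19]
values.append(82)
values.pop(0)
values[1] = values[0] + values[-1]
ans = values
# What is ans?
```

Trace:
`values = [22, 7, 23, 19, 19]` → values = [22, 7, 23, 19, 19]
`values.append(82)` → values = [22, 7, 23, 19, 19, 82]
`values.pop(0)` → values = [7, 23, 19, 19, 82]
`values[1] = values[0] + values[-1]` → values = [7, 89, 19, 19, 82]
`ans = values` → ans = [7, 89, 19, 19, 82]
So ans = [7, 89, 19, 19, 82]

Answer: [7, 89, 19, 19, 82]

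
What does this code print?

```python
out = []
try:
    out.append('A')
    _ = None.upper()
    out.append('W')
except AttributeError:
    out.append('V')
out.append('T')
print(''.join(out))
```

Execution trace: 'A' (try body) → 'V' (except AttributeError) → 'T' (after the try/except). Output: AVT

Answer: AVT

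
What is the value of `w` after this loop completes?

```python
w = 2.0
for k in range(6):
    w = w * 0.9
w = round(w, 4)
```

Exponential decay: 2.0 * 0.9^6
`w` takes the values: 2.0 → 1.8 → 1.62 → 1.458 → 1.3122 → 1.18098 → 1.062882 → 1.0629

Answer: 1.0629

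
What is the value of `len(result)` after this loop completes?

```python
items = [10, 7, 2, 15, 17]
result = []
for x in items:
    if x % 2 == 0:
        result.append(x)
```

Count even numbers in [10, 7, 2, 15, 17]
`result` takes the values: [] → [10] → [10, 2]
So `len(result)` = 2

Answer: 2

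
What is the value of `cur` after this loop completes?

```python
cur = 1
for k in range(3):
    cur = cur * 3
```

Multiply by 3, 3 times: 1 * 3^3 = 27
`cur` takes the values: 1 → 3 → 9 → 27

Answer: 27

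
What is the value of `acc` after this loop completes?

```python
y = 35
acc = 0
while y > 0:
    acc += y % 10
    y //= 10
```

Sum digits of 35
`acc` takes the values: 0 → 5 → 8

Answer: 8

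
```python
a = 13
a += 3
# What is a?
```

Trace:
`a = 13` → a = 13
`a += 3` → a = 16
So a = 16

Answer: 16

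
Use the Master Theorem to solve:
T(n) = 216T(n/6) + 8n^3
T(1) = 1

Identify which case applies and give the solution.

a=216, b=6, f(n)=8n^3. log_6(216) = 3. Since c=3 = 3, Case 2 applies: T(n) = Θ(n^log_b(a) · log n) = O(n^3 log n).

Answer: O(n^3 log n) - Case 2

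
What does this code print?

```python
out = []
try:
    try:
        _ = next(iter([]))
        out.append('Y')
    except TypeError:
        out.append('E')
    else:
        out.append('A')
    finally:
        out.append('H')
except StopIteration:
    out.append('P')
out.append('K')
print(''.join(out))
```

Execution trace: 'H' (finally) → 'P' (outer except StopIteration) → 'K' (after the try/except). Output: HPK

Answer: HPK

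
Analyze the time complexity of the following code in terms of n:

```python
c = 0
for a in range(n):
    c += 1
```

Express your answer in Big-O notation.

Each loop level contributes: n. Multiplying the contributions gives O(n).

Answer: O(n)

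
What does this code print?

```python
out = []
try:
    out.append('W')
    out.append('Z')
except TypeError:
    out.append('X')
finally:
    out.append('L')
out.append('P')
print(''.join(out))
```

Execution trace: 'W' (try body) → 'Z' (try body, no exception) → 'L' (finally) → 'P' (after the try/except). Output: WZLP

Answer: WZLP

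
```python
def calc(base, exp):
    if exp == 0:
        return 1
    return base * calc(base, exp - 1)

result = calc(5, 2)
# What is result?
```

calc(5, 2) = 5 * 5 = 25

Answer: 25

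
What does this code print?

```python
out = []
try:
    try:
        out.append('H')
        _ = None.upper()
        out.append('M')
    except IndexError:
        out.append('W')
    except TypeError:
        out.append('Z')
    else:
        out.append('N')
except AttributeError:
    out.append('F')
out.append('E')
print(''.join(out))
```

Execution trace: 'H' (try body) → 'F' (outer except AttributeError) → 'E' (after the try/except). Output: HFE

Answer: HFE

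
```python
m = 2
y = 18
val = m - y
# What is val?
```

Trace:
`m = 2` → m = 2
`y = 18` → y = 18
`val = m - y` → val = -16
So val = -16

Answer: -16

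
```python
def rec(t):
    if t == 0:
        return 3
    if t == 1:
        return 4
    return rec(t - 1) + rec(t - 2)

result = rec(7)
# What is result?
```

Build up from base cases: rec(0)=3, rec(1)=4, rec(2)=7, rec(3)=11, rec(4)=18, rec(5)=29, rec(6)=47, ..., rec(7)=76

Answer: 76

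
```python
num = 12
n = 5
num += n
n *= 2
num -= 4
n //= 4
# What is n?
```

Trace:
`num = 12` → num = 12
`n = 5` → n = 5
`num += n` → num = 17
`n *= 2` → n = 10
`num -= 4` → num = 13
`n //= 4` → n = 2
So n = 2

Answer: 2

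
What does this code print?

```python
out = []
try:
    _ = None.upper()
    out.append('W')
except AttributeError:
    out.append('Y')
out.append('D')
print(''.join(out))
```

Execution trace: 'Y' (except AttributeError) → 'D' (after the try/except). Output: YD

Answer: YD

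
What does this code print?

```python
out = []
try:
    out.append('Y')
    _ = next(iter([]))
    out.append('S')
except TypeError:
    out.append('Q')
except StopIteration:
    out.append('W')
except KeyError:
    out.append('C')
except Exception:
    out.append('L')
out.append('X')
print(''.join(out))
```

Execution trace: 'Y' (try body) → 'W' (except StopIteration) → 'X' (after the try/except). Output: YWX

Answer: YWX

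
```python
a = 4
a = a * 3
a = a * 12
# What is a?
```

Trace:
`a = 4` → a = 4
`a = a * 3` → a = 12
`a = a * 12` → a = 144
So a = 144

Answer: 144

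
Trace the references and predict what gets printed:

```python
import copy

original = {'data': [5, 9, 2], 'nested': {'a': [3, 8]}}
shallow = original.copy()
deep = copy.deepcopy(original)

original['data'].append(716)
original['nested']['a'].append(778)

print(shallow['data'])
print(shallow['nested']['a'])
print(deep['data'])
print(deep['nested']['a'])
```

Key concept: comparing shallow vs deep copy.
Step by step:
`original = {'data': [5, 9, 2], 'nested': {'a': [3, 8]}}` → original = {'data': [5, 9, 2], 'nested': {'a': [3, 8]}}
`shallow = original.copy()` → shallow = {'data': [5, 9, 2], 'nested': {'a': [3, 8]}}
`deep = copy.deepcopy(original)` → deep = {'data': [5, 9, 2], 'nested': {'a': [3, 8]}}
`original['data'].append(716)` → original = {'data': [5, 9, 2, 716], 'nested': {'a': [3, 8]}}; shallow = {'data': [5, 9, 2, 716], 'nested': {'a': [3, 8]}}
`original['nested']['a'].append(778)` → original = {'data': [5, 9, 2, 716], 'nested': {'a': [3, 8, 778]}}; shallow = {'data': [5, 9, 2, 716], 'nested': {'a': [3, 8, 778]}}
`print(shallow['data'])` → prints [5, 9, 2, 716]
`print(shallow['nested']['a'])` → prints [3, 8, 778]
`print(deep['data'])` → prints [5, 9, 2]
`print(deep['nested']['a'])` → prints [3, 8]

Answer:
[5, 9, 2, 716]
[3, 8, 778]
[5, 9, 2]
[3, 8]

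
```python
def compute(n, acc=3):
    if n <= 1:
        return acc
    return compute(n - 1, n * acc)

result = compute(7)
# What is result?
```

Accumulator trace (n, acc): (7, 3) -> (6, 21) -> (5, 126) -> (4, 630) -> (3, 2520) -> (2, 7560) -> (1, 15120) -> return 15120

Answer: 15120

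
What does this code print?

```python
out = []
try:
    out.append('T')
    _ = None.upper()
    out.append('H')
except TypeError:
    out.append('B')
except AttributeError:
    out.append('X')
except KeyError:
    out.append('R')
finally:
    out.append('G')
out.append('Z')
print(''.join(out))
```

Execution trace: 'T' (try body) → 'X' (except AttributeError) → 'G' (finally) → 'Z' (after the try/except). Output: TXGZ

Answer: TXGZ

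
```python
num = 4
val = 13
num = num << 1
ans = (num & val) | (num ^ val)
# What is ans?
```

Trace:
`num = 4` → num = 4
`val = 13` → val = 13
`num = num << 1` → num = 8
`ans = (num & val) | (num ^ val)` → ans = 13
So ans = 13

Answer: 13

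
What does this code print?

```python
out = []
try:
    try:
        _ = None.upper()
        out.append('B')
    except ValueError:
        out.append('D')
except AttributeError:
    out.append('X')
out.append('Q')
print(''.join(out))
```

Execution trace: 'X' (outer except AttributeError) → 'Q' (after the try/except). Output: XQ

Answer: XQ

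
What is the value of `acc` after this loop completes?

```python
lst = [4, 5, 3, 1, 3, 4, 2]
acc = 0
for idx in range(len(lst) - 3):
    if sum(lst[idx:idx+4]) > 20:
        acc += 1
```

Count windows with sum > 20
`acc` takes the values: 0

Answer: 0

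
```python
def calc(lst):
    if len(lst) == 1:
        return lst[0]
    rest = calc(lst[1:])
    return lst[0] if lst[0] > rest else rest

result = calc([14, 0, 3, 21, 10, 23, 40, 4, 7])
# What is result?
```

Recursive max over [14, 0, 3, 21, 10, 23, 40, 4, 7] = 40

Answer: 40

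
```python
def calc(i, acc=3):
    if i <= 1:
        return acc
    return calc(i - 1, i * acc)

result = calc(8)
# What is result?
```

Accumulator trace (n, acc): (8, 3) -> (7, 24) -> (6, 168) -> (5, 1008) -> (4, 5040) -> (3, 20160) -> (2, 60480) -> (1, 120960) -> return 120960

Answer: 120960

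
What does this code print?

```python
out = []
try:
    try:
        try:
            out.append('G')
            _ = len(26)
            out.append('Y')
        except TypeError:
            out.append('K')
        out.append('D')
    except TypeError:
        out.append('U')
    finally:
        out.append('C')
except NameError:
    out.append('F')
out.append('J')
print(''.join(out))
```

Execution trace: 'G' (inner try body) → 'K' (inner except TypeError) → 'D' (try body, no exception) → 'C' (finally) → 'J' (after the try/except). Output: GKDCJ

Answer: GKDCJ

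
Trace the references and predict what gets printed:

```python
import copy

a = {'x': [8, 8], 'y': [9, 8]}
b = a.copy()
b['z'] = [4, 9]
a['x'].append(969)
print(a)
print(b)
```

Key concept: shallow copy of dict with mutable values.
Step by step:
`a = {'x': [8, 8], 'y': [9, 8]}` → a = {'x': [8, 8], 'y': [9, 8]}
`b = a.copy()` → b = {'x': [8, 8], 'y': [9, 8]}
`b['z'] = [4, 9]` → b = {'x': [8, 8], 'y': [9, 8], 'z': [4, 9]}
`a['x'].append(969)` → a = {'x': [8, 8, 969], 'y': [9, 8]}; b = {'x': [8, 8, 969], 'y': [9, 8], 'z': [4, 9]}
`print(a)` → prints {'x': [8, 8, 969], 'y': [9, 8]}
`print(b)` → prints {'x': [8, 8, 969], 'y': [9, 8], 'z': [4, 9]}

Answer:
{'x': [8, 8, 969], 'y': [9, 8]}
{'x': [8, 8, 969], 'y': [9, 8], 'z': [4, 9]}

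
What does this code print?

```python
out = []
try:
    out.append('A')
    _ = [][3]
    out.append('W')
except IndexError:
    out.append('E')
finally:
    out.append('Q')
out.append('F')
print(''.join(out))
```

Execution trace: 'A' (try body) → 'E' (except IndexError) → 'Q' (finally) → 'F' (after the try/except). Output: AEQF

Answer: AEQF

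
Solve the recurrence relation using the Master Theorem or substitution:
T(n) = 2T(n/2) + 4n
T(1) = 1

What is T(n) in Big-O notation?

By Master Theorem: a=2, b=2, f(n)=4n. Since log_2(2) = 1 and f(n) = Θ(n^1), Case 2 applies. T(n) = O(n log n).

Answer: O(n log n)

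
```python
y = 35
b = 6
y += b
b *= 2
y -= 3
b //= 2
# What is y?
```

Trace:
`y = 35` → y = 35
`b = 6` → b = 6
`y += b` → y = 41
`b *= 2` → b = 12
`y -= 3` → y = 38
`b //= 2` → b = 6
So y = 38

Answer: 38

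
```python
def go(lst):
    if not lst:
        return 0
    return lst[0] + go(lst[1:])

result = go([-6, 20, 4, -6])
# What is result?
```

(-6) + 20 + 4 + (-6) + 0 = 12

Answer: 12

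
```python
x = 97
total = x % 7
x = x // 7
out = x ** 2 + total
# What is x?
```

Trace:
`x = 97` → x = 97
`total = x % 7` → total = 6
`x = x // 7` → x = 13
`out = x ** 2 + total` → out = 175
So x = 13

Answer: 13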